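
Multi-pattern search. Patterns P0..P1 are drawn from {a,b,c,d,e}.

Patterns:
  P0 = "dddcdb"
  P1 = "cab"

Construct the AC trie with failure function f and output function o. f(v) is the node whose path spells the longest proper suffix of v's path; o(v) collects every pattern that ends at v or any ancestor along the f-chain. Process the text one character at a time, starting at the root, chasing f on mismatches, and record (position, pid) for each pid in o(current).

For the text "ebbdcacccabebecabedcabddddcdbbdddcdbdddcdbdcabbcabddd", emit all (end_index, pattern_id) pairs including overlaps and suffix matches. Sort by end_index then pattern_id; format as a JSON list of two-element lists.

Build automaton:
Trie (insert patterns):
  0='ε' goto c→7 d→1
  1='d' goto d→2
  2='dd' goto d→3
  3='ddd' goto c→4
  4='dddc' goto d→5
  5='dddcd' goto b→6
  6='dddcdb' goto ·  ←P0
  7='c' goto a→8
  8='ca' goto b→9
  9='cab' goto ·  ←P1

Failure links (BFS by depth):
  fail(1) 'd': from fail(0)=0 chase 'd': 0 ⇒ 0;  out=∅∪out(0)=∅
  fail(7) 'c': from fail(0)=0 chase 'c': 0 ⇒ 0;  out=∅∪out(0)=∅
  fail(2) 'dd': from fail(1)=0 chase 'd': 0 ⇒ 1;  out=∅∪out(1)=∅
  fail(8) 'ca': from fail(7)=0 chase 'a': 0 ⇒ 0;  out=∅∪out(0)=∅
  fail(3) 'ddd': from fail(2)=1 chase 'd': 1 ⇒ 2;  out=∅∪out(2)=∅
  fail(9) 'cab': from fail(8)=0 chase 'b': 0 ⇒ 0;  out={1}∪out(0)={1}
  fail(4) 'dddc': from fail(3)=2 chase 'c': 2→1→0 ⇒ 7;  out=∅∪out(7)=∅
  fail(5) 'dddcd': from fail(4)=7 chase 'd': 7→0 ⇒ 1;  out=∅∪out(1)=∅
  fail(6) 'dddcdb': from fail(5)=1 chase 'b': 1→0 ⇒ 0;  out={0}∪out(0)={0}

Scan:
i=0 'e': node 0→0
i=1 'b': node 0→0
i=2 'b': node 0→0
i=3 'd': node 0→1
i=4 'c': node 1→7 (fail-walked)
i=5 'a': node 7→8
i=6 'c': node 8→7 (fail-walked)
i=7 'c': node 7→7 (fail-walked)
i=8 'c': node 7→7 (fail-walked)
i=9 'a': node 7→8
i=10 'b': node 8→9  → match P1@[8:10]
i=11 'e': node 9→0 (fail-walked)
i=12 'b': node 0→0
i=13 'e': node 0→0
i=14 'c': node 0→7
i=15 'a': node 7→8
i=16 'b': node 8→9  → match P1@[14:16]
i=17 'e': node 9→0 (fail-walked)
i=18 'd': node 0→1
i=19 'c': node 1→7 (fail-walked)
i=20 'a': node 7→8
i=21 'b': node 8→9  → match P1@[19:21]
i=22 'd': node 9→1 (fail-walked)
i=23 'd': node 1→2
i=24 'd': node 2→3
i=25 'd': node 3→3 (fail-walked)
i=26 'c': node 3→4
i=27 'd': node 4→5
i=28 'b': node 5→6  → match P0@[23:28]
i=29 'b': node 6→0 (fail-walked)
i=30 'd': node 0→1
i=31 'd': node 1→2
i=32 'd': node 2→3
i=33 'c': node 3→4
i=34 'd': node 4→5
i=35 'b': node 5→6  → match P0@[30:35]
i=36 'd': node 6→1 (fail-walked)
i=37 'd': node 1→2
i=38 'd': node 2→3
i=39 'c': node 3→4
i=40 'd': node 4→5
i=41 'b': node 5→6  → match P0@[36:41]
i=42 'd': node 6→1 (fail-walked)
i=43 'c': node 1→7 (fail-walked)
i=44 'a': node 7→8
i=45 'b': node 8→9  → match P1@[43:45]
i=46 'b': node 9→0 (fail-walked)
i=47 'c': node 0→7
i=48 'a': node 7→8
i=49 'b': node 8→9  → match P1@[47:49]
i=50 'd': node 9→1 (fail-walked)
i=51 'd': node 1→2
i=52 'd': node 2→3

All matches (sorted): [[10,1],[16,1],[21,1],[28,0],[35,0],[41,0],[45,1],[49,1]]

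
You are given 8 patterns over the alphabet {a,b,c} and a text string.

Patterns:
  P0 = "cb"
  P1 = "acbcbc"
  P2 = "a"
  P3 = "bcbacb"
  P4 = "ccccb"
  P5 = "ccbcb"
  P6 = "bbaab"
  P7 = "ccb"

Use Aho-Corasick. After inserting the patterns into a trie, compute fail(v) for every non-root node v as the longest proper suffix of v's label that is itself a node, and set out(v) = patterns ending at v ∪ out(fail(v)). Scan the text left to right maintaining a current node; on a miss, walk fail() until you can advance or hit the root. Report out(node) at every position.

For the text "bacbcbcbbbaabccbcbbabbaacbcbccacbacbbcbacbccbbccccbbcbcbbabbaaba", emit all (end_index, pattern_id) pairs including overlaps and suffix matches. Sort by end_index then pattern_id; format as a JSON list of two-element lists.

Construct AC machine:
Trie (insert patterns):
  0='ε' goto a→3 b→9 c→1
  1='c' goto b→2 c→15
  2='cb' goto ·  [P0 ends]
  3='a' goto c→4  [P2 ends]
  4='ac' goto b→5
  5='acb' goto c→6
  6='acbc' goto b→7
  7='acbcb' goto c→8
  8='acbcbc' goto ·  [P1 ends]
  9='b' goto b→22 c→10
  10='bc' goto b→11
  11='bcb' goto a→12
  12='bcba' goto c→13
  13='bcbac' goto b→14
  14='bcbacb' goto ·  [P3 ends]
  15='cc' goto b→19 c→16
  16='ccc' goto c→17
  17='cccc' goto b→18
  18='ccccb' goto ·  [P4 ends]
  19='ccb' goto c→20  [P7 ends]
  20='ccbc' goto b→21
  21='ccbcb' goto ·  [P5 ends]
  22='bb' goto a→23
  23='bba' goto a→24
  24='bbaa' goto b→25
  25='bbaab' goto ·  [P6 ends]

BFS fail/out derivation:
  n1('c'): parent n0 fail=0; on 'c' 0 → fail=0;  out ∅∪∅=∅
  n3('a'): parent n0 fail=0; on 'a' 0 → fail=0;  out {2}∪∅={2}
  n9('b'): parent n0 fail=0; on 'b' 0 → fail=0;  out ∅∪∅=∅
  n2('cb'): parent n1 fail=0; on 'b' 0 → fail=9;  out {0}∪∅={0}
  n4('ac'): parent n3 fail=0; on 'c' 0 → fail=1;  out ∅∪∅=∅
  n10('bc'): parent n9 fail=0; on 'c' 0 → fail=1;  out ∅∪∅=∅
  n15('cc'): parent n1 fail=0; on 'c' 0 → fail=1;  out ∅∪∅=∅
  n22('bb'): parent n9 fail=0; on 'b' 0 → fail=9;  out ∅∪∅=∅
  n5('acb'): parent n4 fail=1; on 'b' 1 → fail=2;  out ∅∪{0}={0}
  n11('bcb'): parent n10 fail=1; on 'b' 1 → fail=2;  out ∅∪{0}={0}
  n16('ccc'): parent n15 fail=1; on 'c' 1 → fail=15;  out ∅∪∅=∅
  n19('ccb'): parent n15 fail=1; on 'b' 1 → fail=2;  out {7}∪{0}={0,7}
  n23('bba'): parent n22 fail=9; on 'a' 9→0 → fail=3;  out ∅∪{2}={2}
  n6('acbc'): parent n5 fail=2; on 'c' 2→9 → fail=10;  out ∅∪∅=∅
  n12('bcba'): parent n11 fail=2; on 'a' 2→9→0 → fail=3;  out ∅∪{2}={2}
  n17('cccc'): parent n16 fail=15; on 'c' 15 → fail=16;  out ∅∪∅=∅
  n20('ccbc'): parent n19 fail=2; on 'c' 2→9 → fail=10;  out ∅∪∅=∅
  n24('bbaa'): parent n23 fail=3; on 'a' 3→0 → fail=3;  out ∅∪{2}={2}
  n7('acbcb'): parent n6 fail=10; on 'b' 10 → fail=11;  out ∅∪{0}={0}
  n13('bcbac'): parent n12 fail=3; on 'c' 3 → fail=4;  out ∅∪∅=∅
  n18('ccccb'): parent n17 fail=16; on 'b' 16→15 → fail=19;  out {4}∪{0,7}={0,4,7}
  n21('ccbcb'): parent n20 fail=10; on 'b' 10 → fail=11;  out {5}∪{0}={0,5}
  n25('bbaab'): parent n24 fail=3; on 'b' 3→0 → fail=9;  out {6}∪∅={6}
  n8('acbcbc'): parent n7 fail=11; on 'c' 11→2→9 → fail=10;  out {1}∪∅={1}
  n14('bcbacb'): parent n13 fail=4; on 'b' 4 → fail=5;  out {3}∪{0}={0,3}

Run:
[0] read 'b'  n0⇒n9
[1] read 'a'  n9⇒n3 (via fail)  emit P2@[1:1]
[2] read 'c'  n3⇒n4
[3] read 'b'  n4⇒n5  emit P0@[2:3]
[4] read 'c'  n5⇒n6
[5] read 'b'  n6⇒n7  emit P0@[4:5]
[6] read 'c'  n7⇒n8  emit P1@[1:6]
[7] read 'b'  n8⇒n11 (via fail)  emit P0@[6:7]
[8] read 'b'  n11⇒n22 (via fail)
[9] read 'b'  n22⇒n22 (via fail)
[10] read 'a'  n22⇒n23  emit P2@[10:10]
[11] read 'a'  n23⇒n24  emit P2@[11:11]
[12] read 'b'  n24⇒n25  emit P6@[8:12]
[13] read 'c'  n25⇒n10 (via fail)
[14] read 'c'  n10⇒n15 (via fail)
[15] read 'b'  n15⇒n19  emit P0@[14:15],P7@[13:15]
[16] read 'c'  n19⇒n20
[17] read 'b'  n20⇒n21  emit P0@[16:17],P5@[13:17]
[18] read 'b'  n21⇒n22 (via fail)
[19] read 'a'  n22⇒n23  emit P2@[19:19]
[20] read 'b'  n23⇒n9 (via fail)
[21] read 'b'  n9⇒n22
[22] read 'a'  n22⇒n23  emit P2@[22:22]
[23] read 'a'  n23⇒n24  emit P2@[23:23]
[24] read 'c'  n24⇒n4 (via fail)
[25] read 'b'  n4⇒n5  emit P0@[24:25]
[26] read 'c'  n5⇒n6
[27] read 'b'  n6⇒n7  emit P0@[26:27]
[28] read 'c'  n7⇒n8  emit P1@[23:28]
[29] read 'c'  n8⇒n15 (via fail)
[30] read 'a'  n15⇒n3 (via fail)  emit P2@[30:30]
[31] read 'c'  n3⇒n4
[32] read 'b'  n4⇒n5  emit P0@[31:32]
[33] read 'a'  n5⇒n3 (via fail)  emit P2@[33:33]
[34] read 'c'  n3⇒n4
[35] read 'b'  n4⇒n5  emit P0@[34:35]
[36] read 'b'  n5⇒n22 (via fail)
[37] read 'c'  n22⇒n10 (via fail)
[38] read 'b'  n10⇒n11  emit P0@[37:38]
[39] read 'a'  n11⇒n12  emit P2@[39:39]
[40] read 'c'  n12⇒n13
[41] read 'b'  n13⇒n14  emit P0@[40:41],P3@[36:41]
[42] read 'c'  n14⇒n6 (via fail)
[43] read 'c'  n6⇒n15 (via fail)
[44] read 'b'  n15⇒n19  emit P0@[43:44],P7@[42:44]
[45] read 'b'  n19⇒n22 (via fail)
[46] read 'c'  n22⇒n10 (via fail)
[47] read 'c'  n10⇒n15 (via fail)
[48] read 'c'  n15⇒n16
[49] read 'c'  n16⇒n17
[50] read 'b'  n17⇒n18  emit P0@[49:50],P4@[46:50],P7@[48:50]
[51] read 'b'  n18⇒n22 (via fail)
[52] read 'c'  n22⇒n10 (via fail)
[53] read 'b'  n10⇒n11  emit P0@[52:53]
[54] read 'c'  n11⇒n10 (via fail)
[55] read 'b'  n10⇒n11  emit P0@[54:55]
[56] read 'b'  n11⇒n22 (via fail)
[57] read 'a'  n22⇒n23  emit P2@[57:57]
[58] read 'b'  n23⇒n9 (via fail)
[59] read 'b'  n9⇒n22
[60] read 'a'  n22⇒n23  emit P2@[60:60]
[61] read 'a'  n23⇒n24  emit P2@[61:61]
[62] read 'b'  n24⇒n25  emit P6@[58:62]
[63] read 'a'  n25⇒n3 (via fail)  emit P2@[63:63]

Result: [[1,2],[3,0],[5,0],[6,1],[7,0],[10,2],[11,2],[12,6],[15,0],[15,7],[17,0],[17,5],[19,2],[22,2],[23,2],[25,0],[27,0],[28,1],[30,2],[32,0],[33,2],[35,0],[38,0],[39,2],[41,0],[41,3],[44,0],[44,7],[50,0],[50,4],[50,7],[53,0],[55,0],[57,2],[60,2],[61,2],[62,6],[63,2]]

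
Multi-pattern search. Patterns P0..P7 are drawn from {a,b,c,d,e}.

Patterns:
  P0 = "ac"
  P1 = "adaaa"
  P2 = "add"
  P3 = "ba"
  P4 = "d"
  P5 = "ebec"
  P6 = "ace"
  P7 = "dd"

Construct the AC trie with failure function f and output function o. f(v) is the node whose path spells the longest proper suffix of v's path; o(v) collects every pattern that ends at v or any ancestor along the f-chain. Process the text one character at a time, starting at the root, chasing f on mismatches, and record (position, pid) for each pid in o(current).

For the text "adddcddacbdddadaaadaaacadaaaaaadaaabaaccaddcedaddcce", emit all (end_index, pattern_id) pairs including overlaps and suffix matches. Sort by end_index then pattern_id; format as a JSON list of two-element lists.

Construct AC machine:
Trie (insert patterns):
  0='ε' goto a→1 b→8 d→10 e→11
  1='a' goto c→2 d→3
  2='ac' goto e→15  ←P0
  3='ad' goto a→4 d→7
  4='ada' goto a→5
  5='adaa' goto a→6
  6='adaaa' goto ·  ←P1
  7='add' goto ·  ←P2
  8='b' goto a→9
  9='ba' goto ·  ←P3
  10='d' goto d→16  ←P4
  11='e' goto b→12
  12='eb' goto e→13
  13='ebe' goto c→14
  14='ebec' goto ·  ←P5
  15='ace' goto ·  ←P6
  16='dd' goto ·  ←P7

Failure links (BFS by depth):
  n1('a'): parent n0 fail=0; on 'a' 0 → fail=0;  out ∅∪∅=∅
  n8('b'): parent n0 fail=0; on 'b' 0 → fail=0;  out ∅∪∅=∅
  n10('d'): parent n0 fail=0; on 'd' 0 → fail=0;  out {4}∪∅={4}
  n11('e'): parent n0 fail=0; on 'e' 0 → fail=0;  out ∅∪∅=∅
  n2('ac'): parent n1 fail=0; on 'c' 0 → fail=0;  out {0}∪∅={0}
  n3('ad'): parent n1 fail=0; on 'd' 0 → fail=10;  out ∅∪{4}={4}
  n9('ba'): parent n8 fail=0; on 'a' 0 → fail=1;  out {3}∪∅={3}
  n12('eb'): parent n11 fail=0; on 'b' 0 → fail=8;  out ∅∪∅=∅
  n16('dd'): parent n10 fail=0; on 'd' 0 → fail=10;  out {7}∪{4}={4,7}
  n4('ada'): parent n3 fail=10; on 'a' 10→0 → fail=1;  out ∅∪∅=∅
  n7('add'): parent n3 fail=10; on 'd' 10 → fail=16;  out {2}∪{4,7}={2,4,7}
  n13('ebe'): parent n12 fail=8; on 'e' 8→0 → fail=11;  out ∅∪∅=∅
  n15('ace'): parent n2 fail=0; on 'e' 0 → fail=11;  out {6}∪∅={6}
  n5('adaa'): parent n4 fail=1; on 'a' 1→0 → fail=1;  out ∅∪∅=∅
  n14('ebec'): parent n13 fail=11; on 'c' 11→0 → fail=0;  out {5}∪∅={5}
  n6('adaaa'): parent n5 fail=1; on 'a' 1→0 → fail=1;  out {1}∪∅={1}

Text stream:
pos 0 'a': at 1
pos 1 'd': at 3  emit P4@[1:1]
pos 2 'd': at 7  emit P2@[0:2],P4@[2:2],P7@[1:2]
pos 3 'd': at 16 (via fail)  emit P4@[3:3],P7@[2:3]
pos 4 'c': at 0 (via fail)
pos 5 'd': at 10  emit P4@[5:5]
pos 6 'd': at 16  emit P4@[6:6],P7@[5:6]
pos 7 'a': at 1 (via fail)
pos 8 'c': at 2  emit P0@[7:8]
pos 9 'b': at 8 (via fail)
pos 10 'd': at 10 (via fail)  emit P4@[10:10]
pos 11 'd': at 16  emit P4@[11:11],P7@[10:11]
pos 12 'd': at 16 (via fail)  emit P4@[12:12],P7@[11:12]
pos 13 'a': at 1 (via fail)
pos 14 'd': at 3  emit P4@[14:14]
pos 15 'a': at 4
pos 16 'a': at 5
pos 17 'a': at 6  emit P1@[13:17]
pos 18 'd': at 3 (via fail)  emit P4@[18:18]
pos 19 'a': at 4
pos 20 'a': at 5
pos 21 'a': at 6  emit P1@[17:21]
pos 22 'c': at 2 (via fail)  emit P0@[21:22]
pos 23 'a': at 1 (via fail)
pos 24 'd': at 3  emit P4@[24:24]
pos 25 'a': at 4
pos 26 'a': at 5
pos 27 'a': at 6  emit P1@[23:27]
pos 28 'a': at 1 (via fail)
pos 29 'a': at 1 (via fail)
pos 30 'a': at 1 (via fail)
pos 31 'd': at 3  emit P4@[31:31]
pos 32 'a': at 4
pos 33 'a': at 5
pos 34 'a': at 6  emit P1@[30:34]
pos 35 'b': at 8 (via fail)
pos 36 'a': at 9  emit P3@[35:36]
pos 37 'a': at 1 (via fail)
pos 38 'c': at 2  emit P0@[37:38]
pos 39 'c': at 0 (via fail)
pos 40 'a': at 1
pos 41 'd': at 3  emit P4@[41:41]
pos 42 'd': at 7  emit P2@[40:42],P4@[42:42],P7@[41:42]
pos 43 'c': at 0 (via fail)
pos 44 'e': at 11
pos 45 'd': at 10 (via fail)  emit P4@[45:45]
pos 46 'a': at 1 (via fail)
pos 47 'd': at 3  emit P4@[47:47]
pos 48 'd': at 7  emit P2@[46:48],P4@[48:48],P7@[47:48]
pos 49 'c': at 0 (via fail)
pos 50 'c': at 0
pos 51 'e': at 11

Matches: [[1,4],[2,2],[2,4],[2,7],[3,4],[3,7],[5,4],[6,4],[6,7],[8,0],[10,4],[11,4],[11,7],[12,4],[12,7],[14,4],[17,1],[18,4],[21,1],[22,0],[24,4],[27,1],[31,4],[34,1],[36,3],[38,0],[41,4],[42,2],[42,4],[42,7],[45,4],[47,4],[48,2],[48,4],[48,7]]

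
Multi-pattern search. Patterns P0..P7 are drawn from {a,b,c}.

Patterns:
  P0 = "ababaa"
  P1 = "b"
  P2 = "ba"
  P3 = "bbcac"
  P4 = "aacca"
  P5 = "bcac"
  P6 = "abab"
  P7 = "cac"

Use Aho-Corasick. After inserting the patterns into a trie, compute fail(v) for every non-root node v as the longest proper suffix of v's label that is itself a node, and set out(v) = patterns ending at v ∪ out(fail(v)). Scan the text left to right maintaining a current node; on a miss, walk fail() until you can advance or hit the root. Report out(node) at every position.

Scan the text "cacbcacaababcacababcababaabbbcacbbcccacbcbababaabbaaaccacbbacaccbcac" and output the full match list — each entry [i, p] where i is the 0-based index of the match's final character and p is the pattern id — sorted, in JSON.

Build:
Trie (insert patterns):
  n0 'ε': a→1 b→7 c→20
  n1 'a': a→13 b→2
  n2 'ab': a→3
  n3 'aba': b→4
  n4 'abab': a→5  ←P6
  n5 'ababa': a→6
  n6 'ababaa': ·  ←P0
  n7 'b': a→8 b→9 c→17  ←P1
  n8 'ba': ·  ←P2
  n9 'bb': c→10
  n10 'bbc': a→11
  n11 'bbca': c→12
  n12 'bbcac': ·  ←P3
  n13 'aa': c→14
  n14 'aac': c→15
  n15 'aacc': a→16
  n16 'aacca': ·  ←P4
  n17 'bc': a→18
  n18 'bca': c→19
  n19 'bcac': ·  ←P5
  n20 'c': a→21
  n21 'ca': c→22
  n22 'cac': ·  ←P7

BFS fail/out derivation:
  n1('a'): parent n0 fail=0; on 'a' 0 → fail=0;  out ∅∪∅=∅
  n7('b'): parent n0 fail=0; on 'b' 0 → fail=0;  out {1}∪∅={1}
  n20('c'): parent n0 fail=0; on 'c' 0 → fail=0;  out ∅∪∅=∅
  n2('ab'): parent n1 fail=0; on 'b' 0 → fail=7;  out ∅∪{1}={1}
  n8('ba'): parent n7 fail=0; on 'a' 0 → fail=1;  out {2}∪∅={2}
  n9('bb'): parent n7 fail=0; on 'b' 0 → fail=7;  out ∅∪{1}={1}
  n13('aa'): parent n1 fail=0; on 'a' 0 → fail=1;  out ∅∪∅=∅
  n17('bc'): parent n7 fail=0; on 'c' 0 → fail=20;  out ∅∪∅=∅
  n21('ca'): parent n20 fail=0; on 'a' 0 → fail=1;  out ∅∪∅=∅
  n3('aba'): parent n2 fail=7; on 'a' 7 → fail=8;  out ∅∪{2}={2}
  n10('bbc'): parent n9 fail=7; on 'c' 7 → fail=17;  out ∅∪∅=∅
  n14('aac'): parent n13 fail=1; on 'c' 1→0 → fail=20;  out ∅∪∅=∅
  n18('bca'): parent n17 fail=20; on 'a' 20 → fail=21;  out ∅∪∅=∅
  n22('cac'): parent n21 fail=1; on 'c' 1→0 → fail=20;  out {7}∪∅={7}
  n4('abab'): parent n3 fail=8; on 'b' 8→1 → fail=2;  out {6}∪{1}={1,6}
  n11('bbca'): parent n10 fail=17; on 'a' 17 → fail=18;  out ∅∪∅=∅
  n15('aacc'): parent n14 fail=20; on 'c' 20→0 → fail=20;  out ∅∪∅=∅
  n19('bcac'): parent n18 fail=21; on 'c' 21 → fail=22;  out {5}∪{7}={5,7}
  n5('ababa'): parent n4 fail=2; on 'a' 2 → fail=3;  out ∅∪{2}={2}
  n12('bbcac'): parent n11 fail=18; on 'c' 18 → fail=19;  out {3}∪{5,7}={3,5,7}
  n16('aacca'): parent n15 fail=20; on 'a' 20 → fail=21;  out {4}∪∅={4}
  n6('ababaa'): parent n5 fail=3; on 'a' 3→8→1 → fail=13;  out {0}∪∅={0}

Run:
pos 0 'c': at 20
pos 1 'a': at 21
pos 2 'c': at 22  → match P7@[0:2]
pos 3 'b': at 7 (via fail)  → match P1@[3:3]
pos 4 'c': at 17
pos 5 'a': at 18
pos 6 'c': at 19  → match P5@[3:6],P7@[4:6]
pos 7 'a': at 21 (via fail)
pos 8 'a': at 13 (via fail)
pos 9 'b': at 2 (via fail)  → match P1@[9:9]
pos 10 'a': at 3  → match P2@[9:10]
pos 11 'b': at 4  → match P1@[11:11],P6@[8:11]
pos 12 'c': at 17 (via fail)
pos 13 'a': at 18
pos 14 'c': at 19  → match P5@[11:14],P7@[12:14]
pos 15 'a': at 21 (via fail)
pos 16 'b': at 2 (via fail)  → match P1@[16:16]
pos 17 'a': at 3  → match P2@[16:17]
pos 18 'b': at 4  → match P1@[18:18],P6@[15:18]
pos 19 'c': at 17 (via fail)
pos 20 'a': at 18
pos 21 'b': at 2 (via fail)  → match P1@[21:21]
pos 22 'a': at 3  → match P2@[21:22]
pos 23 'b': at 4  → match P1@[23:23],P6@[20:23]
pos 24 'a': at 5  → match P2@[23:24]
pos 25 'a': at 6  → match P0@[20:25]
pos 26 'b': at 2 (via fail)  → match P1@[26:26]
pos 27 'b': at 9 (via fail)  → match P1@[27:27]
pos 28 'b': at 9 (via fail)  → match P1@[28:28]
pos 29 'c': at 10
pos 30 'a': at 11
pos 31 'c': at 12  → match P3@[27:31],P5@[28:31],P7@[29:31]
pos 32 'b': at 7 (via fail)  → match P1@[32:32]
pos 33 'b': at 9  → match P1@[33:33]
pos 34 'c': at 10
pos 35 'c': at 20 (via fail)
pos 36 'c': at 20 (via fail)
pos 37 'a': at 21
pos 38 'c': at 22  → match P7@[36:38]
pos 39 'b': at 7 (via fail)  → match P1@[39:39]
pos 40 'c': at 17
pos 41 'b': at 7 (via fail)  → match P1@[41:41]
pos 42 'a': at 8  → match P2@[41:42]
pos 43 'b': at 2 (via fail)  → match P1@[43:43]
pos 44 'a': at 3  → match P2@[43:44]
pos 45 'b': at 4  → match P1@[45:45],P6@[42:45]
pos 46 'a': at 5  → match P2@[45:46]
pos 47 'a': at 6  → match P0@[42:47]
pos 48 'b': at 2 (via fail)  → match P1@[48:48]
pos 49 'b': at 9 (via fail)  → match P1@[49:49]
pos 50 'a': at 8 (via fail)  → match P2@[49:50]
pos 51 'a': at 13 (via fail)
pos 52 'a': at 13 (via fail)
pos 53 'c': at 14
pos 54 'c': at 15
pos 55 'a': at 16  → match P4@[51:55]
pos 56 'c': at 22 (via fail)  → match P7@[54:56]
pos 57 'b': at 7 (via fail)  → match P1@[57:57]
pos 58 'b': at 9  → match P1@[58:58]
pos 59 'a': at 8 (via fail)  → match P2@[58:59]
pos 60 'c': at 20 (via fail)
pos 61 'a': at 21
pos 62 'c': at 22  → match P7@[60:62]
pos 63 'c': at 20 (via fail)
pos 64 'b': at 7 (via fail)  → match P1@[64:64]
pos 65 'c': at 17
pos 66 'a': at 18
pos 67 'c': at 19  → match P5@[64:67],P7@[65:67]

All matches (sorted): [[2,7],[3,1],[6,5],[6,7],[9,1],[10,2],[11,1],[11,6],[14,5],[14,7],[16,1],[17,2],[18,1],[18,6],[21,1],[22,2],[23,1],[23,6],[24,2],[25,0],[26,1],[27,1],[28,1],[31,3],[31,5],[31,7],[32,1],[33,1],[38,7],[39,1],[41,1],[42,2],[43,1],[44,2],[45,1],[45,6],[46,2],[47,0],[48,1],[49,1],[50,2],[55,4],[56,7],[57,1],[58,1],[59,2],[62,7],[64,1],[67,5],[67,7]]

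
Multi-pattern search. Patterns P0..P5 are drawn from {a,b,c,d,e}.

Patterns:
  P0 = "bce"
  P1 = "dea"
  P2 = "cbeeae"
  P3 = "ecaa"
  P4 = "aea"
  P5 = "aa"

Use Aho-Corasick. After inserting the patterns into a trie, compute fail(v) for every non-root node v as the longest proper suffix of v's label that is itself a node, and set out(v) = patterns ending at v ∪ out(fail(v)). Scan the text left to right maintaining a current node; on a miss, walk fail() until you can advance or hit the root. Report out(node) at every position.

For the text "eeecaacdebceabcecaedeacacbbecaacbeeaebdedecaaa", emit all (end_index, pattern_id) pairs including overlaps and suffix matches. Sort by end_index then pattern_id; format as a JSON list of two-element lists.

Build automaton:
Trie nodes:
  0='ε' goto a→17 b→1 c→7 d→4 e→13
  1='b' goto c→2
  2='bc' goto e→3
  3='bce' goto ·  [P0 ends]
  4='d' goto e→5
  5='de' goto a→6
  6='dea' goto ·  [P1 ends]
  7='c' goto b→8
  8='cb' goto e→9
  9='cbe' goto e→10
  10='cbee' goto a→11
  11='cbeea' goto e→12
  12='cbeeae' goto ·  [P2 ends]
  13='e' goto c→14
  14='ec' goto a→15
  15='eca' goto a→16
  16='ecaa' goto ·  [P3 ends]
  17='a' goto a→20 e→18
  18='ae' goto a→19
  19='aea' goto ·  [P4 ends]
  20='aa' goto ·  [P5 ends]

Failure links (BFS by depth):
  n1('b'): parent n0 fail=0; on 'b' 0 → fail=0;  out ∅∪∅=∅
  n4('d'): parent n0 fail=0; on 'd' 0 → fail=0;  out ∅∪∅=∅
  n7('c'): parent n0 fail=0; on 'c' 0 → fail=0;  out ∅∪∅=∅
  n13('e'): parent n0 fail=0; on 'e' 0 → fail=0;  out ∅∪∅=∅
  n17('a'): parent n0 fail=0; on 'a' 0 → fail=0;  out ∅∪∅=∅
  n2('bc'): parent n1 fail=0; on 'c' 0 → fail=7;  out ∅∪∅=∅
  n5('de'): parent n4 fail=0; on 'e' 0 → fail=13;  out ∅∪∅=∅
  n8('cb'): parent n7 fail=0; on 'b' 0 → fail=1;  out ∅∪∅=∅
  n14('ec'): parent n13 fail=0; on 'c' 0 → fail=7;  out ∅∪∅=∅
  n18('ae'): parent n17 fail=0; on 'e' 0 → fail=13;  out ∅∪∅=∅
  n20('aa'): parent n17 fail=0; on 'a' 0 → fail=17;  out {5}∪∅={5}
  n3('bce'): parent n2 fail=7; on 'e' 7→0 → fail=13;  out {0}∪∅={0}
  n6('dea'): parent n5 fail=13; on 'a' 13→0 → fail=17;  out {1}∪∅={1}
  n9('cbe'): parent n8 fail=1; on 'e' 1→0 → fail=13;  out ∅∪∅=∅
  n15('eca'): parent n14 fail=7; on 'a' 7→0 → fail=17;  out ∅∪∅=∅
  n19('aea'): parent n18 fail=13; on 'a' 13→0 → fail=17;  out {4}∪∅={4}
  n10('cbee'): parent n9 fail=13; on 'e' 13→0 → fail=13;  out ∅∪∅=∅
  n16('ecaa'): parent n15 fail=17; on 'a' 17 → fail=20;  out {3}∪{5}={3,5}
  n11('cbeea'): parent n10 fail=13; on 'a' 13→0 → fail=17;  out ∅∪∅=∅
  n12('cbeeae'): parent n11 fail=17; on 'e' 17 → fail=18;  out {2}∪∅={2}

Scan:
i=0 'e': node 0→13
i=1 'e': node 13→13 ·f
i=2 'e': node 13→13 ·f
i=3 'c': node 13→14
i=4 'a': node 14→15
i=5 'a': node 15→16  ** P3@[2:5],P5@[4:5]
i=6 'c': node 16→7 ·f
i=7 'd': node 7→4 ·f
i=8 'e': node 4→5
i=9 'b': node 5→1 ·f
i=10 'c': node 1→2
i=11 'e': node 2→3  ** P0@[9:11]
i=12 'a': node 3→17 ·f
i=13 'b': node 17→1 ·f
i=14 'c': node 1→2
i=15 'e': node 2→3  ** P0@[13:15]
i=16 'c': node 3→14 ·f
i=17 'a': node 14→15
i=18 'e': node 15→18 ·f
i=19 'd': node 18→4 ·f
i=20 'e': node 4→5
i=21 'a': node 5→6  ** P1@[19:21]
i=22 'c': node 6→7 ·f
i=23 'a': node 7→17 ·f
i=24 'c': node 17→7 ·f
i=25 'b': node 7→8
i=26 'b': node 8→1 ·f
i=27 'e': node 1→13 ·f
i=28 'c': node 13→14
i=29 'a': node 14→15
i=30 'a': node 15→16  ** P3@[27:30],P5@[29:30]
i=31 'c': node 16→7 ·f
i=32 'b': node 7→8
i=33 'e': node 8→9
i=34 'e': node 9→10
i=35 'a': node 10→11
i=36 'e': node 11→12  ** P2@[31:36]
i=37 'b': node 12→1 ·f
i=38 'd': node 1→4 ·f
i=39 'e': node 4→5
i=40 'd': node 5→4 ·f
i=41 'e': node 4→5
i=42 'c': node 5→14 ·f
i=43 'a': node 14→15
i=44 'a': node 15→16  ** P3@[41:44],P5@[43:44]
i=45 'a': node 16→20 ·f  ** P5@[44:45]

All matches (sorted): [[5,3],[5,5],[11,0],[15,0],[21,1],[30,3],[30,5],[36,2],[44,3],[44,5],[45,5]]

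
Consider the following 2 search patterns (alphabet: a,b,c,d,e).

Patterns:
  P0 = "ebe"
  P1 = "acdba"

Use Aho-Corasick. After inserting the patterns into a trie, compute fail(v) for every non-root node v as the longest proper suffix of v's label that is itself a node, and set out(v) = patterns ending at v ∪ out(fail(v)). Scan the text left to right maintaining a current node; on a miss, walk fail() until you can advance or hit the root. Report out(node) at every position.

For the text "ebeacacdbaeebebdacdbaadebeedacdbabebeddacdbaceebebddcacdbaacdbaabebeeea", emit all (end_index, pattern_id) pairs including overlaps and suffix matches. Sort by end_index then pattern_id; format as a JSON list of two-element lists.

Construct AC machine:
Trie nodes:
  n0 'ε': a→4 e→1
  n1 'e': b→2
  n2 'eb': e→3
  n3 'ebe': ·  [P0 ends]
  n4 'a': c→5
  n5 'ac': d→6
  n6 'acd': b→7
  n7 'acdb': a→8
  n8 'acdba': ·  [P1 ends]

Failure links (BFS by depth):
  n1('e'): parent n0 fail=0; on 'e' 0 → fail=0;  out ∅∪∅=∅
  n4('a'): parent n0 fail=0; on 'a' 0 → fail=0;  out ∅∪∅=∅
  n2('eb'): parent n1 fail=0; on 'b' 0 → fail=0;  out ∅∪∅=∅
  n5('ac'): parent n4 fail=0; on 'c' 0 → fail=0;  out ∅∪∅=∅
  n3('ebe'): parent n2 fail=0; on 'e' 0 → fail=1;  out {0}∪∅={0}
  n6('acd'): parent n5 fail=0; on 'd' 0 → fail=0;  out ∅∪∅=∅
  n7('acdb'): parent n6 fail=0; on 'b' 0 → fail=0;  out ∅∪∅=∅
  n8('acdba'): parent n7 fail=0; on 'a' 0 → fail=4;  out {1}∪∅={1}

Text stream:
i=0 'e': node 0→1
i=1 'b': node 1→2
i=2 'e': node 2→3  emit P0@[0:2]
i=3 'a': node 3→4 (fail-walked)
i=4 'c': node 4→5
i=5 'a': node 5→4 (fail-walked)
i=6 'c': node 4→5
i=7 'd': node 5→6
i=8 'b': node 6→7
i=9 'a': node 7→8  emit P1@[5:9]
i=10 'e': node 8→1 (fail-walked)
i=11 'e': node 1→1 (fail-walked)
i=12 'b': node 1→2
i=13 'e': node 2→3  emit P0@[11:13]
i=14 'b': node 3→2 (fail-walked)
i=15 'd': node 2→0 (fail-walked)
i=16 'a': node 0→4
i=17 'c': node 4→5
i=18 'd': node 5→6
i=19 'b': node 6→7
i=20 'a': node 7→8  emit P1@[16:20]
i=21 'a': node 8→4 (fail-walked)
i=22 'd': node 4→0 (fail-walked)
i=23 'e': node 0→1
i=24 'b': node 1→2
i=25 'e': node 2→3  emit P0@[23:25]
i=26 'e': node 3→1 (fail-walked)
i=27 'd': node 1→0 (fail-walked)
i=28 'a': node 0→4
i=29 'c': node 4→5
i=30 'd': node 5→6
i=31 'b': node 6→7
i=32 'a': node 7→8  emit P1@[28:32]
i=33 'b': node 8→0 (fail-walked)
i=34 'e': node 0→1
i=35 'b': node 1→2
i=36 'e': node 2→3  emit P0@[34:36]
i=37 'd': node 3→0 (fail-walked)
i=38 'd': node 0→0
i=39 'a': node 0→4
i=40 'c': node 4→5
i=41 'd': node 5→6
i=42 'b': node 6→7
i=43 'a': node 7→8  emit P1@[39:43]
i=44 'c': node 8→5 (fail-walked)
i=45 'e': node 5→1 (fail-walked)
i=46 'e': node 1→1 (fail-walked)
i=47 'b': node 1→2
i=48 'e': node 2→3  emit P0@[46:48]
i=49 'b': node 3→2 (fail-walked)
i=50 'd': node 2→0 (fail-walked)
i=51 'd': node 0→0
i=52 'c': node 0→0
i=53 'a': node 0→4
i=54 'c': node 4→5
i=55 'd': node 5→6
i=56 'b': node 6→7
i=57 'a': node 7→8  emit P1@[53:57]
i=58 'a': node 8→4 (fail-walked)
i=59 'c': node 4→5
i=60 'd': node 5→6
i=61 'b': node 6→7
i=62 'a': node 7→8  emit P1@[58:62]
i=63 'a': node 8→4 (fail-walked)
i=64 'b': node 4→0 (fail-walked)
i=65 'e': node 0→1
i=66 'b': node 1→2
i=67 'e': node 2→3  emit P0@[65:67]
i=68 'e': node 3→1 (fail-walked)
i=69 'e': node 1→1 (fail-walked)
i=70 'a': node 1→4 (fail-walked)

Matches: [[2,0],[9,1],[13,0],[20,1],[25,0],[32,1],[36,0],[43,1],[48,0],[57,1],[62,1],[67,0]]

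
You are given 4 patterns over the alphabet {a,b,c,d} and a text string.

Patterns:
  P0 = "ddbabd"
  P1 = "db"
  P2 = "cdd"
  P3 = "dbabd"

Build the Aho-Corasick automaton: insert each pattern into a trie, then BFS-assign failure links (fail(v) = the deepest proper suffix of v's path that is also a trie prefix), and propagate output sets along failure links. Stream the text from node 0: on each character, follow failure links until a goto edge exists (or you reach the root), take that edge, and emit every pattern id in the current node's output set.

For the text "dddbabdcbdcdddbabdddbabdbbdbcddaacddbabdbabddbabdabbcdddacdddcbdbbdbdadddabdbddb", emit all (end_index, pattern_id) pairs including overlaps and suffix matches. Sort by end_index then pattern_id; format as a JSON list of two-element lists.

Construct AC machine:
Trie (insert patterns):
  0='ε' goto c→8 d→1
  1='d' goto b→7 d→2
  2='dd' goto b→3
  3='ddb' goto a→4
  4='ddba' goto b→5
  5='ddbab' goto d→6
  6='ddbabd' goto ·  ←P0
  7='db' goto a→11  ←P1
  8='c' goto d→9
  9='cd' goto d→10
  10='cdd' goto ·  ←P2
  11='dba' goto b→12
  12='dbab' goto d→13
  13='dbabd' goto ·  ←P3

BFS fail/out derivation:
  n1('d'): parent n0 fail=0; on 'd' 0 → fail=0;  out ∅∪∅=∅
  n8('c'): parent n0 fail=0; on 'c' 0 → fail=0;  out ∅∪∅=∅
  n2('dd'): parent n1 fail=0; on 'd' 0 → fail=1;  out ∅∪∅=∅
  n7('db'): parent n1 fail=0; on 'b' 0 → fail=0;  out {1}∪∅={1}
  n9('cd'): parent n8 fail=0; on 'd' 0 → fail=1;  out ∅∪∅=∅
  n3('ddb'): parent n2 fail=1; on 'b' 1 → fail=7;  out ∅∪{1}={1}
  n10('cdd'): parent n9 fail=1; on 'd' 1 → fail=2;  out {2}∪∅={2}
  n11('dba'): parent n7 fail=0; on 'a' 0 → fail=0;  out ∅∪∅=∅
  n4('ddba'): parent n3 fail=7; on 'a' 7 → fail=11;  out ∅∪∅=∅
  n12('dbab'): parent n11 fail=0; on 'b' 0 → fail=0;  out ∅∪∅=∅
  n5('ddbab'): parent n4 fail=11; on 'b' 11 → fail=12;  out ∅∪∅=∅
  n13('dbabd'): parent n12 fail=0; on 'd' 0 → fail=1;  out {3}∪∅={3}
  n6('ddbabd'): parent n5 fail=12; on 'd' 12 → fail=13;  out {0}∪{3}={0,3}

Text stream:
i=0 'd': node 0→1
i=1 'd': node 1→2
i=2 'd': node 2→2 (via fail)
i=3 'b': node 2→3  emit P1@[2:3]
i=4 'a': node 3→4
i=5 'b': node 4→5
i=6 'd': node 5→6  emit P0@[1:6],P3@[2:6]
i=7 'c': node 6→8 (via fail)
i=8 'b': node 8→0 (via fail)
i=9 'd': node 0→1
i=10 'c': node 1→8 (via fail)
i=11 'd': node 8→9
i=12 'd': node 9→10  emit P2@[10:12]
i=13 'd': node 10→2 (via fail)
i=14 'b': node 2→3  emit P1@[13:14]
i=15 'a': node 3→4
i=16 'b': node 4→5
i=17 'd': node 5→6  emit P0@[12:17],P3@[13:17]
i=18 'd': node 6→2 (via fail)
i=19 'd': node 2→2 (via fail)
i=20 'b': node 2→3  emit P1@[19:20]
i=21 'a': node 3→4
i=22 'b': node 4→5
i=23 'd': node 5→6  emit P0@[18:23],P3@[19:23]
i=24 'b': node 6→7 (via fail)  emit P1@[23:24]
i=25 'b': node 7→0 (via fail)
i=26 'd': node 0→1
i=27 'b': node 1→7  emit P1@[26:27]
i=28 'c': node 7→8 (via fail)
i=29 'd': node 8→9
i=30 'd': node 9→10  emit P2@[28:30]
i=31 'a': node 10→0 (via fail)
i=32 'a': node 0→0
i=33 'c': node 0→8
i=34 'd': node 8→9
i=35 'd': node 9→10  emit P2@[33:35]
i=36 'b': node 10→3 (via fail)  emit P1@[35:36]
i=37 'a': node 3→4
i=38 'b': node 4→5
i=39 'd': node 5→6  emit P0@[34:39],P3@[35:39]
i=40 'b': node 6→7 (via fail)  emit P1@[39:40]
i=41 'a': node 7→11
i=42 'b': node 11→12
i=43 'd': node 12→13  emit P3@[39:43]
i=44 'd': node 13→2 (via fail)
i=45 'b': node 2→3  emit P1@[44:45]
i=46 'a': node 3→4
i=47 'b': node 4→5
i=48 'd': node 5→6  emit P0@[43:48],P3@[44:48]
i=49 'a': node 6→0 (via fail)
i=50 'b': node 0→0
i=51 'b': node 0→0
i=52 'c': node 0→8
i=53 'd': node 8→9
i=54 'd': node 9→10  emit P2@[52:54]
i=55 'd': node 10→2 (via fail)
i=56 'a': node 2→0 (via fail)
i=57 'c': node 0→8
i=58 'd': node 8→9
i=59 'd': node 9→10  emit P2@[57:59]
i=60 'd': node 10→2 (via fail)
i=61 'c': node 2→8 (via fail)
i=62 'b': node 8→0 (via fail)
i=63 'd': node 0→1
i=64 'b': node 1→7  emit P1@[63:64]
i=65 'b': node 7→0 (via fail)
i=66 'd': node 0→1
i=67 'b': node 1→7  emit P1@[66:67]
i=68 'd': node 7→1 (via fail)
i=69 'a': node 1→0 (via fail)
i=70 'd': node 0→1
i=71 'd': node 1→2
i=72 'd': node 2→2 (via fail)
i=73 'a': node 2→0 (via fail)
i=74 'b': node 0→0
i=75 'd': node 0→1
i=76 'b': node 1→7  emit P1@[75:76]
i=77 'd': node 7→1 (via fail)
i=78 'd': node 1→2
i=79 'b': node 2→3  emit P1@[78:79]

All matches (sorted): [[3,1],[6,0],[6,3],[12,2],[14,1],[17,0],[17,3],[20,1],[23,0],[23,3],[24,1],[27,1],[30,2],[35,2],[36,1],[39,0],[39,3],[40,1],[43,3],[45,1],[48,0],[48,3],[54,2],[59,2],[64,1],[67,1],[76,1],[79,1]]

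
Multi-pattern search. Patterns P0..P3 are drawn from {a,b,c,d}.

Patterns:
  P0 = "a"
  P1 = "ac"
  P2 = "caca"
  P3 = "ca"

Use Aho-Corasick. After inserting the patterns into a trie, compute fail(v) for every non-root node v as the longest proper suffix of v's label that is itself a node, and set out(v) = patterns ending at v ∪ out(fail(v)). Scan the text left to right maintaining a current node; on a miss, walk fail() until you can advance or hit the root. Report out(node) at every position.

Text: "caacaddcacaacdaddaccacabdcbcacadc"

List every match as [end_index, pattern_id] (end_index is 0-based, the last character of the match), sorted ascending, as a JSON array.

Build:
Trie nodes:
  0='ε' goto a→1 c→3
  1='a' goto c→2  [P0 ends]
  2='ac' goto ·  [P1 ends]
  3='c' goto a→4
  4='ca' goto c→5  [P3 ends]
  5='cac' goto a→6
  6='caca' goto ·  [P2 ends]

Failure links (BFS by depth):
  fail(1) 'a': from fail(0)=0 chase 'a': 0 ⇒ 0;  out={0}∪out(0)={0}
  fail(3) 'c': from fail(0)=0 chase 'c': 0 ⇒ 0;  out=∅∪out(0)=∅
  fail(2) 'ac': from fail(1)=0 chase 'c': 0 ⇒ 3;  out={1}∪out(3)={1}
  fail(4) 'ca': from fail(3)=0 chase 'a': 0 ⇒ 1;  out={3}∪out(1)={0,3}
  fail(5) 'cac': from fail(4)=1 chase 'c': 1 ⇒ 2;  out=∅∪out(2)={1}
  fail(6) 'caca': from fail(5)=2 chase 'a': 2→3 ⇒ 4;  out={2}∪out(4)={0,2,3}

Scan:
pos 0 'c': at 3
pos 1 'a': at 4  emit P0@[1:1],P3@[0:1]
pos 2 'a': at 1 (fail-walked)  emit P0@[2:2]
pos 3 'c': at 2  emit P1@[2:3]
pos 4 'a': at 4 (fail-walked)  emit P0@[4:4],P3@[3:4]
pos 5 'd': at 0 (fail-walked)
pos 6 'd': at 0
pos 7 'c': at 3
pos 8 'a': at 4  emit P0@[8:8],P3@[7:8]
pos 9 'c': at 5  emit P1@[8:9]
pos 10 'a': at 6  emit P0@[10:10],P2@[7:10],P3@[9:10]
pos 11 'a': at 1 (fail-walked)  emit P0@[11:11]
pos 12 'c': at 2  emit P1@[11:12]
pos 13 'd': at 0 (fail-walked)
pos 14 'a': at 1  emit P0@[14:14]
pos 15 'd': at 0 (fail-walked)
pos 16 'd': at 0
pos 17 'a': at 1  emit P0@[17:17]
pos 18 'c': at 2  emit P1@[17:18]
pos 19 'c': at 3 (fail-walked)
pos 20 'a': at 4  emit P0@[20:20],P3@[19:20]
pos 21 'c': at 5  emit P1@[20:21]
pos 22 'a': at 6  emit P0@[22:22],P2@[19:22],P3@[21:22]
pos 23 'b': at 0 (fail-walked)
pos 24 'd': at 0
pos 25 'c': at 3
pos 26 'b': at 0 (fail-walked)
pos 27 'c': at 3
pos 28 'a': at 4  emit P0@[28:28],P3@[27:28]
pos 29 'c': at 5  emit P1@[28:29]
pos 30 'a': at 6  emit P0@[30:30],P2@[27:30],P3@[29:30]
pos 31 'd': at 0 (fail-walked)
pos 32 'c': at 3

All matches (sorted): [[1,0],[1,3],[2,0],[3,1],[4,0],[4,3],[8,0],[8,3],[9,1],[10,0],[10,2],[10,3],[11,0],[12,1],[14,0],[17,0],[18,1],[20,0],[20,3],[21,1],[22,0],[22,2],[22,3],[28,0],[28,3],[29,1],[30,0],[30,2],[30,3]]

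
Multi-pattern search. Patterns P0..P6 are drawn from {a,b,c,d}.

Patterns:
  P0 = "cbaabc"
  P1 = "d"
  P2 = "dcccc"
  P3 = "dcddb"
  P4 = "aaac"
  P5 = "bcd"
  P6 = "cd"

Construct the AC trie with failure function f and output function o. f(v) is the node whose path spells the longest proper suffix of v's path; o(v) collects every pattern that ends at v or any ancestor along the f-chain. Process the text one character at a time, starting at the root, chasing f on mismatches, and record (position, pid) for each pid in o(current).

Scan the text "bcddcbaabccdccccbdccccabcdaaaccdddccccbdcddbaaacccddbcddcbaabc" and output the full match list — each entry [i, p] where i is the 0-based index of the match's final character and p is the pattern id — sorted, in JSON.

Construct AC machine:
Trie nodes:
  n0 'ε': a→15 b→19 c→1 d→7
  n1 'c': b→2 d→22
  n2 'cb': a→3
  n3 'cba': a→4
  n4 'cbaa': b→5
  n5 'cbaab': c→6
  n6 'cbaabc': ·  [P0 ends]
  n7 'd': c→8  [P1 ends]
  n8 'dc': c→9 d→12
  n9 'dcc': c→10
  n10 'dccc': c→11
  n11 'dcccc': ·  [P2 ends]
  n12 'dcd': d→13
  n13 'dcdd': b→14
  n14 'dcddb': ·  [P3 ends]
  n15 'a': a→16
  n16 'aa': a→17
  n17 'aaa': c→18
  n18 'aaac': ·  [P4 ends]
  n19 'b': c→20
  n20 'bc': d→21
  n21 'bcd': ·  [P5 ends]
  n22 'cd': ·  [P6 ends]

BFS fail/out derivation:
  fail(1) 'c': from fail(0)=0 chase 'c': 0 ⇒ 0;  out=∅∪out(0)=∅
  fail(7) 'd': from fail(0)=0 chase 'd': 0 ⇒ 0;  out={1}∪out(0)={1}
  fail(15) 'a': from fail(0)=0 chase 'a': 0 ⇒ 0;  out=∅∪out(0)=∅
  fail(19) 'b': from fail(0)=0 chase 'b': 0 ⇒ 0;  out=∅∪out(0)=∅
  fail(2) 'cb': from fail(1)=0 chase 'b': 0 ⇒ 19;  out=∅∪out(19)=∅
  fail(8) 'dc': from fail(7)=0 chase 'c': 0 ⇒ 1;  out=∅∪out(1)=∅
  fail(16) 'aa': from fail(15)=0 chase 'a': 0 ⇒ 15;  out=∅∪out(15)=∅
  fail(20) 'bc': from fail(19)=0 chase 'c': 0 ⇒ 1;  out=∅∪out(1)=∅
  fail(22) 'cd': from fail(1)=0 chase 'd': 0 ⇒ 7;  out={6}∪out(7)={1,6}
  fail(3) 'cba': from fail(2)=19 chase 'a': 19→0 ⇒ 15;  out=∅∪out(15)=∅
  fail(9) 'dcc': from fail(8)=1 chase 'c': 1→0 ⇒ 1;  out=∅∪out(1)=∅
  fail(12) 'dcd': from fail(8)=1 chase 'd': 1 ⇒ 22;  out=∅∪out(22)={1,6}
  fail(17) 'aaa': from fail(16)=15 chase 'a': 15 ⇒ 16;  out=∅∪out(16)=∅
  fail(21) 'bcd': from fail(20)=1 chase 'd': 1 ⇒ 22;  out={5}∪out(22)={1,5,6}
  fail(4) 'cbaa': from fail(3)=15 chase 'a': 15 ⇒ 16;  out=∅∪out(16)=∅
  fail(10) 'dccc': from fail(9)=1 chase 'c': 1→0 ⇒ 1;  out=∅∪out(1)=∅
  fail(13) 'dcdd': from fail(12)=22 chase 'd': 22→7→0 ⇒ 7;  out=∅∪out(7)={1}
  fail(18) 'aaac': from fail(17)=16 chase 'c': 16→15→0 ⇒ 1;  out={4}∪out(1)={4}
  fail(5) 'cbaab': from fail(4)=16 chase 'b': 16→15→0 ⇒ 19;  out=∅∪out(19)=∅
  fail(11) 'dcccc': from fail(10)=1 chase 'c': 1→0 ⇒ 1;  out={2}∪out(1)={2}
  fail(14) 'dcddb': from fail(13)=7 chase 'b': 7→0 ⇒ 19;  out={3}∪out(19)={3}
  fail(6) 'cbaabc': from fail(5)=19 chase 'c': 19 ⇒ 20;  out={0}∪out(20)={0}

Text stream:
pos 0 'b': at 19
pos 1 'c': at 20
pos 2 'd': at 21  ** P1@[2:2],P5@[0:2],P6@[1:2]
pos 3 'd': at 7 (fail-walked)  ** P1@[3:3]
pos 4 'c': at 8
pos 5 'b': at 2 (fail-walked)
pos 6 'a': at 3
pos 7 'a': at 4
pos 8 'b': at 5
pos 9 'c': at 6  ** P0@[4:9]
pos 10 'c': at 1 (fail-walked)
pos 11 'd': at 22  ** P1@[11:11],P6@[10:11]
pos 12 'c': at 8 (fail-walked)
pos 13 'c': at 9
pos 14 'c': at 10
pos 15 'c': at 11  ** P2@[11:15]
pos 16 'b': at 2 (fail-walked)
pos 17 'd': at 7 (fail-walked)  ** P1@[17:17]
pos 18 'c': at 8
pos 19 'c': at 9
pos 20 'c': at 10
pos 21 'c': at 11  ** P2@[17:21]
pos 22 'a': at 15 (fail-walked)
pos 23 'b': at 19 (fail-walked)
pos 24 'c': at 20
pos 25 'd': at 21  ** P1@[25:25],P5@[23:25],P6@[24:25]
pos 26 'a': at 15 (fail-walked)
pos 27 'a': at 16
pos 28 'a': at 17
pos 29 'c': at 18  ** P4@[26:29]
pos 30 'c': at 1 (fail-walked)
pos 31 'd': at 22  ** P1@[31:31],P6@[30:31]
pos 32 'd': at 7 (fail-walked)  ** P1@[32:32]
pos 33 'd': at 7 (fail-walked)  ** P1@[33:33]
pos 34 'c': at 8
pos 35 'c': at 9
pos 36 'c': at 10
pos 37 'c': at 11  ** P2@[33:37]
pos 38 'b': at 2 (fail-walked)
pos 39 'd': at 7 (fail-walked)  ** P1@[39:39]
pos 40 'c': at 8
pos 41 'd': at 12  ** P1@[41:41],P6@[40:41]
pos 42 'd': at 13  ** P1@[42:42]
pos 43 'b': at 14  ** P3@[39:43]
pos 44 'a': at 15 (fail-walked)
pos 45 'a': at 16
pos 46 'a': at 17
pos 47 'c': at 18  ** P4@[44:47]
pos 48 'c': at 1 (fail-walked)
pos 49 'c': at 1 (fail-walked)
pos 50 'd': at 22  ** P1@[50:50],P6@[49:50]
pos 51 'd': at 7 (fail-walked)  ** P1@[51:51]
pos 52 'b': at 19 (fail-walked)
pos 53 'c': at 20
pos 54 'd': at 21  ** P1@[54:54],P5@[52:54],P6@[53:54]
pos 55 'd': at 7 (fail-walked)  ** P1@[55:55]
pos 56 'c': at 8
pos 57 'b': at 2 (fail-walked)
pos 58 'a': at 3
pos 59 'a': at 4
pos 60 'b': at 5
pos 61 'c': at 6  ** P0@[56:61]

All matches (sorted): [[2,1],[2,5],[2,6],[3,1],[9,0],[11,1],[11,6],[15,2],[17,1],[21,2],[25,1],[25,5],[25,6],[29,4],[31,1],[31,6],[32,1],[33,1],[37,2],[39,1],[41,1],[41,6],[42,1],[43,3],[47,4],[50,1],[50,6],[51,1],[54,1],[54,5],[54,6],[55,1],[61,0]]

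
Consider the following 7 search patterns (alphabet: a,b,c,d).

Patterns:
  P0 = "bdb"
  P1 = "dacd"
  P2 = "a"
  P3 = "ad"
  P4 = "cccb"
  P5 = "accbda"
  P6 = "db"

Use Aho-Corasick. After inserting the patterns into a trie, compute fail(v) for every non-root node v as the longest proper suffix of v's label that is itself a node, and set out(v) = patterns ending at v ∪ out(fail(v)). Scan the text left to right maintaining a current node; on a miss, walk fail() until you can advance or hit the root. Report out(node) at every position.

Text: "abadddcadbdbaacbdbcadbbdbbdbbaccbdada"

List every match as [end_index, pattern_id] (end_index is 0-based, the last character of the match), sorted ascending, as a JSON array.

Build automaton:
Trie nodes:
  0='ε' goto a→8 b→1 c→10 d→4
  1='b' goto d→2
  2='bd' goto b→3
  3='bdb' goto ·  [P0 ends]
  4='d' goto a→5 b→19
  5='da' goto c→6
  6='dac' goto d→7
  7='dacd' goto ·  [P1 ends]
  8='a' goto c→14 d→9  [P2 ends]
  9='ad' goto ·  [P3 ends]
  10='c' goto c→11
  11='cc' goto c→12
  12='ccc' goto b→13
  13='cccb' goto ·  [P4 ends]
  14='ac' goto c→15
  15='acc' goto b→16
  16='accb' goto d→17
  17='accbd' goto a→18
  18='accbda' goto ·  [P5 ends]
  19='db' goto ·  [P6 ends]

Failure links (BFS by depth):
  n1('b'): parent n0 fail=0; on 'b' 0 → fail=0;  out ∅∪∅=∅
  n4('d'): parent n0 fail=0; on 'd' 0 → fail=0;  out ∅∪∅=∅
  n8('a'): parent n0 fail=0; on 'a' 0 → fail=0;  out {2}∪∅={2}
  n10('c'): parent n0 fail=0; on 'c' 0 → fail=0;  out ∅∪∅=∅
  n2('bd'): parent n1 fail=0; on 'd' 0 → fail=4;  out ∅∪∅=∅
  n5('da'): parent n4 fail=0; on 'a' 0 → fail=8;  out ∅∪{2}={2}
  n9('ad'): parent n8 fail=0; on 'd' 0 → fail=4;  out {3}∪∅={3}
  n11('cc'): parent n10 fail=0; on 'c' 0 → fail=10;  out ∅∪∅=∅
  n14('ac'): parent n8 fail=0; on 'c' 0 → fail=10;  out ∅∪∅=∅
  n19('db'): parent n4 fail=0; on 'b' 0 → fail=1;  out {6}∪∅={6}
  n3('bdb'): parent n2 fail=4; on 'b' 4 → fail=19;  out {0}∪{6}={0,6}
  n6('dac'): parent n5 fail=8; on 'c' 8 → fail=14;  out ∅∪∅=∅
  n12('ccc'): parent n11 fail=10; on 'c' 10 → fail=11;  out ∅∪∅=∅
  n15('acc'): parent n14 fail=10; on 'c' 10 → fail=11;  out ∅∪∅=∅
  n7('dacd'): parent n6 fail=14; on 'd' 14→10→0 → fail=4;  out {1}∪∅={1}
  n13('cccb'): parent n12 fail=11; on 'b' 11→10→0 → fail=1;  out {4}∪∅={4}
  n16('accb'): parent n15 fail=11; on 'b' 11→10→0 → fail=1;  out ∅∪∅=∅
  n17('accbd'): parent n16 fail=1; on 'd' 1 → fail=2;  out ∅∪∅=∅
  n18('accbda'): parent n17 fail=2; on 'a' 2→4 → fail=5;  out {5}∪{2}={2,5}

Text stream:
pos 0 'a': at 8  → match P2@[0:0]
pos 1 'b': at 1 (fail-walked)
pos 2 'a': at 8 (fail-walked)  → match P2@[2:2]
pos 3 'd': at 9  → match P3@[2:3]
pos 4 'd': at 4 (fail-walked)
pos 5 'd': at 4 (fail-walked)
pos 6 'c': at 10 (fail-walked)
pos 7 'a': at 8 (fail-walked)  → match P2@[7:7]
pos 8 'd': at 9  → match P3@[7:8]
pos 9 'b': at 19 (fail-walked)  → match P6@[8:9]
pos 10 'd': at 2 (fail-walked)
pos 11 'b': at 3  → match P0@[9:11],P6@[10:11]
pos 12 'a': at 8 (fail-walked)  → match P2@[12:12]
pos 13 'a': at 8 (fail-walked)  → match P2@[13:13]
pos 14 'c': at 14
pos 15 'b': at 1 (fail-walked)
pos 16 'd': at 2
pos 17 'b': at 3  → match P0@[15:17],P6@[16:17]
pos 18 'c': at 10 (fail-walked)
pos 19 'a': at 8 (fail-walked)  → match P2@[19:19]
pos 20 'd': at 9  → match P3@[19:20]
pos 21 'b': at 19 (fail-walked)  → match P6@[20:21]
pos 22 'b': at 1 (fail-walked)
pos 23 'd': at 2
pos 24 'b': at 3  → match P0@[22:24],P6@[23:24]
pos 25 'b': at 1 (fail-walked)
pos 26 'd': at 2
pos 27 'b': at 3  → match P0@[25:27],P6@[26:27]
pos 28 'b': at 1 (fail-walked)
pos 29 'a': at 8 (fail-walked)  → match P2@[29:29]
pos 30 'c': at 14
pos 31 'c': at 15
pos 32 'b': at 16
pos 33 'd': at 17
pos 34 'a': at 18  → match P2@[34:34],P5@[29:34]
pos 35 'd': at 9 (fail-walked)  → match P3@[34:35]
pos 36 'a': at 5 (fail-walked)  → match P2@[36:36]

All matches (sorted): [[0,2],[2,2],[3,3],[7,2],[8,3],[9,6],[11,0],[11,6],[12,2],[13,2],[17,0],[17,6],[19,2],[20,3],[21,6],[24,0],[24,6],[27,0],[27,6],[29,2],[34,2],[34,5],[35,3],[36,2]]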